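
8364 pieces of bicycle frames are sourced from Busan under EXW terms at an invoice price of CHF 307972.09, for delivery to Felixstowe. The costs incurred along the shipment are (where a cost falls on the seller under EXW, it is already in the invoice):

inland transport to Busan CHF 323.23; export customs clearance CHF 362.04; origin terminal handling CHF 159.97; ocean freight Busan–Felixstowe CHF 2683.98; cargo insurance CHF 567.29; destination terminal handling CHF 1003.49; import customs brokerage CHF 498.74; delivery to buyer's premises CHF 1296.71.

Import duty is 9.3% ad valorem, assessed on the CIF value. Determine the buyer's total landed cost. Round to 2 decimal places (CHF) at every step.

Total landed cost: CHF 343889.92

EXW: the seller makes goods available at their premises; the buyer bears all onward costs.
CIF value = EXW price + inland to port + export clearance + origin terminal + freight + insurance = 307972.09 + 323.23 + 362.04 + 159.97 + 2683.98 + 567.29 = 312068.60
Import duty = 312068.60 × 9.3% = 29022.38
Buyer bears: inland to port 323.23 + export clearance 362.04 + origin terminal 159.97 + freight 2683.98 + insurance 567.29 + destination terminal 1003.49 + brokerage 498.74 + delivery 1296.71 + duty 29022.38 = 35917.83
Landed cost = invoice 307972.09 + 35917.83 = 343889.92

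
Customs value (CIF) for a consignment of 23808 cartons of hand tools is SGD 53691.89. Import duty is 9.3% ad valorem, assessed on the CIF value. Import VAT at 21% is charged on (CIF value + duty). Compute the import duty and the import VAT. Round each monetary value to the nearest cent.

Import duty = 53691.89 × 9.3% = 4993.35
VAT base = CIF + duty = 53691.89 + 4993.35 = 58685.24
Import VAT = 58685.24 × 21% = 12323.90

Import duty: SGD 4993.35; import VAT: SGD 12323.90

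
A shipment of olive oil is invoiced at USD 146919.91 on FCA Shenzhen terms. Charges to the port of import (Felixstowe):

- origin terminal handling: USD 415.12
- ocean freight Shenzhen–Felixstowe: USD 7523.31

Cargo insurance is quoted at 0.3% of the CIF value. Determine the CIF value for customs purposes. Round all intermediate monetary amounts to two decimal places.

CIF value: USD 155324.31

Let C be the CIF value. C = FCA price + pre-shipment costs + freight + 0.3% × C
C − 0.3% × C = 146919.91 + 415.12 + 7523.31
0.997 × C = 154858.34
C = 154858.34 / 0.997 = 155324.31
Insurance premium = 0.3% × 155324.31 = 465.97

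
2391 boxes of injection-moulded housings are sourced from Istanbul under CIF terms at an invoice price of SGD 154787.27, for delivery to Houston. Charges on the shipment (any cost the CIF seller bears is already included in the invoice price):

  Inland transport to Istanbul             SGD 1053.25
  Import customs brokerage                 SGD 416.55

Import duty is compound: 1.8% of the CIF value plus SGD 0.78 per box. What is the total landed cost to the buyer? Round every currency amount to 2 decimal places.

Total landed cost: SGD 159854.97

CIF: the seller pays costs through ocean freight and marine insurance to the destination port.
Already in the invoice (seller's account under CIF): inland to port — exclude.
The CIF price already equals the CIF value: 154787.27
Ad valorem component: 154787.27 × 1.8% = 2786.17
Specific component: 2391 × 0.78 = 1864.98
Import duty = 2786.17 + 1864.98 = 4651.15
Buyer bears: brokerage 416.55 + duty 4651.15 = 5067.70
Landed cost = invoice 154787.27 + 5067.70 = 159854.97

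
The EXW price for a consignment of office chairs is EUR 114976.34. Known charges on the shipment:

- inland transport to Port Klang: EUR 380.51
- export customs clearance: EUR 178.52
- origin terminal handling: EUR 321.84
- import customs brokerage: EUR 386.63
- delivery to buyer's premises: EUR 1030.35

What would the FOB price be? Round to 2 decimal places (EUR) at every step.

Not relevant to the conversion: delivery, brokerage — on the buyer under both terms; not part of either seller's price.
From EXW to FOB, the seller additionally bears: inland to port, export clearance, origin terminal.
FOB price = 114976.34 + 380.51 + 178.52 + 321.84 = 115857.21

FOB price: EUR 115857.21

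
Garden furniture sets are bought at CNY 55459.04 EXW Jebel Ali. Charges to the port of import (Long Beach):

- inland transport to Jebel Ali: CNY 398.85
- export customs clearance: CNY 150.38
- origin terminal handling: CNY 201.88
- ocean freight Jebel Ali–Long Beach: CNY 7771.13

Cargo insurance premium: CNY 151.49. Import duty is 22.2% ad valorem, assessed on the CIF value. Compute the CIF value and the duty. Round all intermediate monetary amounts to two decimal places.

CIF = EXW price + pre-shipment costs + freight + insurance
CIF = 55459.04 + 398.85 + 150.38 + 201.88 + 7771.13 + 151.49 = 64132.77
Import duty = 64132.77 × 22.2% = 14237.47

CIF value: CNY 64132.77; import duty: CNY 14237.47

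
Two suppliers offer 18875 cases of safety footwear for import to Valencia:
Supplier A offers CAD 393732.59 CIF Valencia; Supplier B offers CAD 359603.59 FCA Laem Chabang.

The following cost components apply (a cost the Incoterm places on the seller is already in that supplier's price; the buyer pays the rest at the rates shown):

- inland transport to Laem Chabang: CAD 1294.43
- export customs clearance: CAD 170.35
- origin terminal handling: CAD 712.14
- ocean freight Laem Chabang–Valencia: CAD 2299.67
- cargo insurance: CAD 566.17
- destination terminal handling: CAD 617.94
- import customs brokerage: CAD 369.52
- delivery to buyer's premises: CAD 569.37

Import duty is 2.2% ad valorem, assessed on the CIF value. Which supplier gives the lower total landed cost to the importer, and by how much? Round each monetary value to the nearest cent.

Supplier B is cheaper by CAD 31223.15

Supplier A (CIF):
The CIF price already equals the CIF value: 393732.59
Import duty = 393732.59 × 2.2% = 8662.12
Buyer bears (A): 617.94 + 369.52 + 569.37 = 1556.83
Landed cost (A) = invoice 393732.59 + 1556.83 + duty 8662.12 = 403951.54
Supplier B (FCA):
CIF value = FCA price + origin terminal + freight + insurance = 359603.59 + 712.14 + 2299.67 + 566.17 = 363181.57
Import duty = 363181.57 × 2.2% = 7989.99
Buyer bears (B): 712.14 + 2299.67 + 566.17 + 617.94 + 369.52 + 569.37 = 5134.81
Landed cost (B) = invoice 359603.59 + 5134.81 + duty 7989.99 = 372728.39
Difference = |403951.54 − 372728.39| = 31223.15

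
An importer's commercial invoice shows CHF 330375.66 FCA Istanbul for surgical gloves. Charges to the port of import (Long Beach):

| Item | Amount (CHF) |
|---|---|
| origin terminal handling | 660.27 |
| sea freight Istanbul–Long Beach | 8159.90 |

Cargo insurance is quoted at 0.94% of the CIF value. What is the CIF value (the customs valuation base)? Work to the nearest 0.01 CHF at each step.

CIF value: CHF 342414.53

Let C be the CIF value. C = FCA price + pre-shipment costs + freight + 0.94% × C
C − 0.94% × C = 330375.66 + 660.27 + 8159.90
0.9906 × C = 339195.83
C = 339195.83 / 0.9906 = 342414.53
Insurance premium = 0.94% × 342414.53 = 3218.70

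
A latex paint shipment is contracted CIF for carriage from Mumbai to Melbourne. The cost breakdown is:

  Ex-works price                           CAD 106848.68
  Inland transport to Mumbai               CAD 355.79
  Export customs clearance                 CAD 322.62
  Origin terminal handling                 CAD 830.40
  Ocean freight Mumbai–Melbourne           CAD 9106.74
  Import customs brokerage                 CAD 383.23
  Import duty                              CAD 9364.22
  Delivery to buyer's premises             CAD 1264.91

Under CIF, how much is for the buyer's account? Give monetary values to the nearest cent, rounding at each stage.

Buyer's account: CAD 11012.36

CIF: the seller pays costs through ocean freight and marine insurance to the destination port.
Seller's account: goods 106848.68 + inland to port 355.79 + export clearance 322.62 + origin terminal 830.40 + freight 9106.74 = 117464.23
Buyer's account: brokerage 383.23 + duty 9364.22 + delivery 1264.91 = 11012.36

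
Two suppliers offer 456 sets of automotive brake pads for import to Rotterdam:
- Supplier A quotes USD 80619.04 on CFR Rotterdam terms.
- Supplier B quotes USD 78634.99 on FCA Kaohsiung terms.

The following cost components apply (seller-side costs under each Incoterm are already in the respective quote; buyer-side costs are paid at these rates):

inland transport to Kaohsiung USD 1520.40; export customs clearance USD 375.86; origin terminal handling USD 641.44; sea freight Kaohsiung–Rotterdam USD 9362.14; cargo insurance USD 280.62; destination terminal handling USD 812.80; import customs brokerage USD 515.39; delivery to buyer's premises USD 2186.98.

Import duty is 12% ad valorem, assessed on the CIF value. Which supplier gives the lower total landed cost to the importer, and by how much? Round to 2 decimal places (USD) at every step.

Supplier A (CFR):
CIF value = CFR price + insurance = 80619.04 + 280.62 = 80899.66
Import duty = 80899.66 × 12% = 9707.96
Buyer bears (A): 280.62 + 812.80 + 515.39 + 2186.98 = 3795.79
Landed cost (A) = invoice 80619.04 + 3795.79 + duty 9707.96 = 94122.79
Supplier B (FCA):
CIF value = FCA price + origin terminal + freight + insurance = 78634.99 + 641.44 + 9362.14 + 280.62 = 88919.19
Import duty = 88919.19 × 12% = 10670.30
Buyer bears (B): 641.44 + 9362.14 + 280.62 + 812.80 + 515.39 + 2186.98 = 13799.37
Landed cost (B) = invoice 78634.99 + 13799.37 + duty 10670.30 = 103104.66
Difference = |94122.79 − 103104.66| = 8981.87

Supplier A is cheaper by USD 8981.87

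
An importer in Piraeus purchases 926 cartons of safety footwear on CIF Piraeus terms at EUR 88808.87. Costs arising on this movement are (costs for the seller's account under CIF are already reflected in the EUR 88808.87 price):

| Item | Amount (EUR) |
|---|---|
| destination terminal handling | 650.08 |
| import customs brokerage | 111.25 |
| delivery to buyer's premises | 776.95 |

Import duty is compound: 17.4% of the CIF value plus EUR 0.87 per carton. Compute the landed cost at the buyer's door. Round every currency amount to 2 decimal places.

Total landed cost: EUR 106605.51

CIF: the seller pays costs through ocean freight and marine insurance to the destination port.
The CIF price already equals the CIF value: 88808.87
Ad valorem component: 88808.87 × 17.4% = 15452.74
Specific component: 926 × 0.87 = 805.62
Import duty = 15452.74 + 805.62 = 16258.36
Buyer bears: destination terminal 650.08 + brokerage 111.25 + delivery 776.95 + duty 16258.36 = 17796.64
Landed cost = invoice 88808.87 + 17796.64 = 106605.51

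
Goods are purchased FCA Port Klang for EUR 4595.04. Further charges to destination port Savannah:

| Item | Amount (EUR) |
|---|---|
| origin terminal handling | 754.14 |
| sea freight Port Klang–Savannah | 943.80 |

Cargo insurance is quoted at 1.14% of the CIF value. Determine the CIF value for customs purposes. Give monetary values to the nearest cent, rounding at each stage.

CIF value: EUR 6365.55

Let C be the CIF value. C = FCA price + pre-shipment costs + freight + 1.14% × C
C − 1.14% × C = 4595.04 + 754.14 + 943.80
0.9886 × C = 6292.98
C = 6292.98 / 0.9886 = 6365.55
Insurance premium = 1.14% × 6365.55 = 72.57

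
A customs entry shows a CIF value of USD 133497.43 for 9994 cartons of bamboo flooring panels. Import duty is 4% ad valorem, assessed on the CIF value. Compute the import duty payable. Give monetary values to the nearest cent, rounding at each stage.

Import duty = 133497.43 × 4% = 5339.90

Import duty: USD 5339.90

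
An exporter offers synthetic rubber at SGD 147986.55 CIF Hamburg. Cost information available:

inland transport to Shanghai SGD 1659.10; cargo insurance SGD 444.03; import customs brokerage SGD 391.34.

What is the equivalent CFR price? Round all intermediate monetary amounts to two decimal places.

CFR price: SGD 147542.52

Not relevant to the conversion: inland to port — on the seller under both CIF and CFR; already in the CIF price and stays in the CFR price. brokerage — on the buyer under both terms; not part of either seller's price.
From CIF to CFR, the seller no longer bears: insurance.
CFR price = 147986.55 − 444.03 = 147542.52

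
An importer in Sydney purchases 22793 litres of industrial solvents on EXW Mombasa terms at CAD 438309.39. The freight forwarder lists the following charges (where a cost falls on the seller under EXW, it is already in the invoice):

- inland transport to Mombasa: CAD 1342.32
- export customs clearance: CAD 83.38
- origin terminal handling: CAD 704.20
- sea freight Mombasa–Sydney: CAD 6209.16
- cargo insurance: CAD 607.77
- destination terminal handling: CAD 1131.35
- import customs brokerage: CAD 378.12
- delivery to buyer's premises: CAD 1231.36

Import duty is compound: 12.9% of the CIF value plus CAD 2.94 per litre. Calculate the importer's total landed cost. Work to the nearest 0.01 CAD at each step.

Total landed cost: CAD 574704.52

EXW: the seller makes goods available at their premises; the buyer bears all onward costs.
CIF value = EXW price + inland to port + export clearance + origin terminal + freight + insurance = 438309.39 + 1342.32 + 83.38 + 704.20 + 6209.16 + 607.77 = 447256.22
Ad valorem component: 447256.22 × 12.9% = 57696.05
Specific component: 22793 × 2.94 = 67011.42
Import duty = 57696.05 + 67011.42 = 124707.47
Buyer bears: inland to port 1342.32 + export clearance 83.38 + origin terminal 704.20 + freight 6209.16 + insurance 607.77 + destination terminal 1131.35 + brokerage 378.12 + delivery 1231.36 + duty 124707.47 = 136395.13
Landed cost = invoice 438309.39 + 136395.13 = 574704.52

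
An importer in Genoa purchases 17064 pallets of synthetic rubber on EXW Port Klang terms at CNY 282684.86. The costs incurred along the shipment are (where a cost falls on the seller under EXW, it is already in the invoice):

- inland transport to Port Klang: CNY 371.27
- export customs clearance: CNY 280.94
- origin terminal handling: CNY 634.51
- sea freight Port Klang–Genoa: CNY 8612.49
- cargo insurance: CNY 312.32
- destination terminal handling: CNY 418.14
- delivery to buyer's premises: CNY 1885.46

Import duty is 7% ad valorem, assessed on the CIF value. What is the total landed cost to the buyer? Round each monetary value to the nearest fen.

EXW: the seller makes goods available at their premises; the buyer bears all onward costs.
CIF value = EXW price + inland to port + export clearance + origin terminal + freight + insurance = 282684.86 + 371.27 + 280.94 + 634.51 + 8612.49 + 312.32 = 292896.39
Import duty = 292896.39 × 7% = 20502.75
Buyer bears: inland to port 371.27 + export clearance 280.94 + origin terminal 634.51 + freight 8612.49 + insurance 312.32 + destination terminal 418.14 + delivery 1885.46 + duty 20502.75 = 33017.88
Landed cost = invoice 282684.86 + 33017.88 = 315702.74

Total landed cost: CNY 315702.74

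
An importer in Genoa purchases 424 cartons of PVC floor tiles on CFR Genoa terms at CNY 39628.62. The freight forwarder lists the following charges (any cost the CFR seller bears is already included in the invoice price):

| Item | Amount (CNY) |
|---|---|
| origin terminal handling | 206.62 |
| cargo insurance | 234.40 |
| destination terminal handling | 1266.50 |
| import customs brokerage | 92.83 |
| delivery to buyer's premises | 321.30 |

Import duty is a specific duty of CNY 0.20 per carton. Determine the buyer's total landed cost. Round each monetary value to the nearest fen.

Total landed cost: CNY 41628.45

CFR: the seller pays costs through ocean freight to the destination port, but not insurance.
Already in the invoice (seller's account under CFR): origin terminal — exclude.
CIF value = CFR price + insurance = 39628.62 + 234.40 = 39863.02
Import duty = 424 × 0.20 = 84.80
Buyer bears: insurance 234.40 + destination terminal 1266.50 + brokerage 92.83 + delivery 321.30 + duty 84.80 = 1999.83
Landed cost = invoice 39628.62 + 1999.83 = 41628.45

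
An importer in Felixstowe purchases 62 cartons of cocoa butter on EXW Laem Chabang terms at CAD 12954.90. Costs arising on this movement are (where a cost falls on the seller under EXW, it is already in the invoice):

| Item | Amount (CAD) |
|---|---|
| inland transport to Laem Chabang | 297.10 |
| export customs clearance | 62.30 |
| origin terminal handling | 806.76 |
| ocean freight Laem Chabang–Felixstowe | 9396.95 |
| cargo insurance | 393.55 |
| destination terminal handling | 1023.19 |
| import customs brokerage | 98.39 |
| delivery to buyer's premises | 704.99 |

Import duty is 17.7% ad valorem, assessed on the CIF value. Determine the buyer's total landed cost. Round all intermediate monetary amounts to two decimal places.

EXW: the seller makes goods available at their premises; the buyer bears all onward costs.
CIF value = EXW price + inland to port + export clearance + origin terminal + freight + insurance = 12954.90 + 297.10 + 62.30 + 806.76 + 9396.95 + 393.55 = 23911.56
Import duty = 23911.56 × 17.7% = 4232.35
Buyer bears: inland to port 297.10 + export clearance 62.30 + origin terminal 806.76 + freight 9396.95 + insurance 393.55 + destination terminal 1023.19 + brokerage 98.39 + delivery 704.99 + duty 4232.35 = 17015.58
Landed cost = invoice 12954.90 + 17015.58 = 29970.48

Total landed cost: CAD 29970.48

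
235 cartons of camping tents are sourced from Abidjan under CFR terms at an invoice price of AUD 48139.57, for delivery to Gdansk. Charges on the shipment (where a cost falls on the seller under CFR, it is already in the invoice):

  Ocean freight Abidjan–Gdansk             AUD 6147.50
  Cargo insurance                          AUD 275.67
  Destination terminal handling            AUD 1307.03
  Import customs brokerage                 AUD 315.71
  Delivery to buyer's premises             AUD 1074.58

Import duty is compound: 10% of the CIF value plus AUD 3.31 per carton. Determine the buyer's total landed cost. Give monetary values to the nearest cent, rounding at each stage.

CFR: the seller pays costs through ocean freight to the destination port, but not insurance.
Already in the invoice (seller's account under CFR): freight — exclude.
CIF value = CFR price + insurance = 48139.57 + 275.67 = 48415.24
Ad valorem component: 48415.24 × 10% = 4841.52
Specific component: 235 × 3.31 = 777.85
Import duty = 4841.52 + 777.85 = 5619.37
Buyer bears: insurance 275.67 + destination terminal 1307.03 + brokerage 315.71 + delivery 1074.58 + duty 5619.37 = 8592.36
Landed cost = invoice 48139.57 + 8592.36 = 56731.93

Total landed cost: AUD 56731.93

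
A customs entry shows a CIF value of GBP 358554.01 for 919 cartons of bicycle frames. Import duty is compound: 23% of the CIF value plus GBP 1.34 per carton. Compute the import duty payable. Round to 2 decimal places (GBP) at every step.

Ad valorem component: 358554.01 × 23% = 82467.42
Specific component: 919 × 1.34 = 1231.46
Import duty = 82467.42 + 1231.46 = 83698.88

Import duty: GBP 83698.88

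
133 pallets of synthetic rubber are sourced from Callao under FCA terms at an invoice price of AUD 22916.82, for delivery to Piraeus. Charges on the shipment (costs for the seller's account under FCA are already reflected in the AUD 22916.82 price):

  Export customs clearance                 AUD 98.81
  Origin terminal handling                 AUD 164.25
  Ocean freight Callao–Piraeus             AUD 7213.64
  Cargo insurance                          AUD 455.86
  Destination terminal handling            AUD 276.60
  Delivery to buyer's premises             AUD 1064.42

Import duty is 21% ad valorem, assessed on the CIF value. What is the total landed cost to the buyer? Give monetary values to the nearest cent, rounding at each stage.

Total landed cost: AUD 38549.21

FCA: the seller delivers export-cleared goods to the carrier; the buyer bears costs from that point.
Already in the invoice (seller's account under FCA): export clearance — exclude.
CIF value = FCA price + origin terminal + freight + insurance = 22916.82 + 164.25 + 7213.64 + 455.86 = 30750.57
Import duty = 30750.57 × 21% = 6457.62
Buyer bears: origin terminal 164.25 + freight 7213.64 + insurance 455.86 + destination terminal 276.60 + delivery 1064.42 + duty 6457.62 = 15632.39
Landed cost = invoice 22916.82 + 15632.39 = 38549.21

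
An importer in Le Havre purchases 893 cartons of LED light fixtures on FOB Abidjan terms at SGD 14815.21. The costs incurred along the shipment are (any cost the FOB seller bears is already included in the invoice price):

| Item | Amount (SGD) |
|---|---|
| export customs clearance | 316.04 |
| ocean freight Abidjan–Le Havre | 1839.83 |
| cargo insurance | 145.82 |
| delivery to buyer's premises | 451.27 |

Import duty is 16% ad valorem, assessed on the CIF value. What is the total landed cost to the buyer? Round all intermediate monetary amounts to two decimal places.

FOB: the seller bears costs until goods are on board at the origin port; the buyer bears freight, insurance and all costs thereafter.
Already in the invoice (seller's account under FOB): export clearance — exclude.
CIF value = FOB price + freight + insurance = 14815.21 + 1839.83 + 145.82 = 16800.86
Import duty = 16800.86 × 16% = 2688.14
Buyer bears: freight 1839.83 + insurance 145.82 + delivery 451.27 + duty 2688.14 = 5125.06
Landed cost = invoice 14815.21 + 5125.06 = 19940.27

Total landed cost: SGD 19940.27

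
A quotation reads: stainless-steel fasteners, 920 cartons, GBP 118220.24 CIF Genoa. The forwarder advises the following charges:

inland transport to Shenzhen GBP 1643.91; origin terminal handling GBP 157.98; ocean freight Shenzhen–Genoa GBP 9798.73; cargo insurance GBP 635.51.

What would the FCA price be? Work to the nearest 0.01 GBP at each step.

FCA price: GBP 107628.02

Not relevant to the conversion: inland to port — on the seller under both CIF and FCA; already in the CIF price and stays in the FCA price.
From CIF to FCA, the seller no longer bears: origin terminal, freight, insurance.
FCA price = 118220.24 − 157.98 − 9798.73 − 635.51 = 107628.02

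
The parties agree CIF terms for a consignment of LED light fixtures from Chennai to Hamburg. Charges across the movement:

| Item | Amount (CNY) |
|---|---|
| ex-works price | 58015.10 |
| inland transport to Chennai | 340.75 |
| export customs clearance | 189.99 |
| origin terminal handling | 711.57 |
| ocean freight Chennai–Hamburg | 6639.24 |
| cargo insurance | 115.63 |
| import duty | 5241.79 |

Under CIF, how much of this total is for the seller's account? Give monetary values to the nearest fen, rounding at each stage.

CIF: the seller pays costs through ocean freight and marine insurance to the destination port.
Seller's account: goods 58015.10 + inland to port 340.75 + export clearance 189.99 + origin terminal 711.57 + freight 6639.24 + insurance 115.63 = 66012.28
Buyer's account: duty 5241.79 = 5241.79

Seller's account: CNY 66012.28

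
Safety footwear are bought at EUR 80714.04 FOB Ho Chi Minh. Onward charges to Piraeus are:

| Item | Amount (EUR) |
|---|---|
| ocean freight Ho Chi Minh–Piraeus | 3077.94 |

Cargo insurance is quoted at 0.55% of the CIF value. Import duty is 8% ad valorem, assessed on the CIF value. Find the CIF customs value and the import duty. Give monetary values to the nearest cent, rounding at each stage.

Let C be the CIF value. C = FOB price + freight + 0.55% × C
C − 0.55% × C = 80714.04 + 3077.94
0.9945 × C = 83791.98
C = 83791.98 / 0.9945 = 84255.38
Insurance premium = 0.55% × 84255.38 = 463.40
Import duty = 84255.38 × 8% = 6740.43

CIF value: EUR 84255.38; import duty: EUR 6740.43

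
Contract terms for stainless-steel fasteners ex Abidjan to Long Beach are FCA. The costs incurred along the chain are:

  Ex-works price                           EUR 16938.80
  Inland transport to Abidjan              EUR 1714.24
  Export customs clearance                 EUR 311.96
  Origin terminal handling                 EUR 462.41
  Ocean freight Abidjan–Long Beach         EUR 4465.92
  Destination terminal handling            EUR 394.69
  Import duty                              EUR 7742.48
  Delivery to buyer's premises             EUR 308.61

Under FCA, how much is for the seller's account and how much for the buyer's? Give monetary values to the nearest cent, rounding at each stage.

FCA: the seller delivers export-cleared goods to the carrier; the buyer bears costs from that point.
Seller's account: goods 16938.80 + inland to port 1714.24 + export clearance 311.96 = 18965.00
Buyer's account: origin terminal 462.41 + freight 4465.92 + destination terminal 394.69 + duty 7742.48 + delivery 308.61 = 13374.11

Seller: EUR 18965.00; buyer: EUR 13374.11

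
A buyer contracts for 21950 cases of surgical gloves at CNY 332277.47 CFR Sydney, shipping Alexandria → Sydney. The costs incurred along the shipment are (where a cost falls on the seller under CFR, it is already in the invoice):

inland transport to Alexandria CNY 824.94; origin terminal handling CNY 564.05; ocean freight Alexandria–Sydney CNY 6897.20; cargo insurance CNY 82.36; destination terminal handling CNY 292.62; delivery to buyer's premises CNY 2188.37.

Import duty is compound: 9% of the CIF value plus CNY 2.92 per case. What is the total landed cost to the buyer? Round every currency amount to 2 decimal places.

Total landed cost: CNY 428847.20

CFR: the seller pays costs through ocean freight to the destination port, but not insurance.
Already in the invoice (seller's account under CFR): inland to port, origin terminal, freight — exclude.
CIF value = CFR price + insurance = 332277.47 + 82.36 = 332359.83
Ad valorem component: 332359.83 × 9% = 29912.38
Specific component: 21950 × 2.92 = 64094.00
Import duty = 29912.38 + 64094.00 = 94006.38
Buyer bears: insurance 82.36 + destination terminal 292.62 + delivery 2188.37 + duty 94006.38 = 96569.73
Landed cost = invoice 332277.47 + 96569.73 = 428847.20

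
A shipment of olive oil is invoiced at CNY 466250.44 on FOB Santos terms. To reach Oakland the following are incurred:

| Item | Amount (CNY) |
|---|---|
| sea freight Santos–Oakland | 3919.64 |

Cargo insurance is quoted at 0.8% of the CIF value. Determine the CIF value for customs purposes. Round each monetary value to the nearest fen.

Let C be the CIF value. C = FOB price + freight + 0.8% × C
C − 0.8% × C = 466250.44 + 3919.64
0.992 × C = 470170.08
C = 470170.08 / 0.992 = 473961.77
Insurance premium = 0.8% × 473961.77 = 3791.69

CIF value: CNY 473961.77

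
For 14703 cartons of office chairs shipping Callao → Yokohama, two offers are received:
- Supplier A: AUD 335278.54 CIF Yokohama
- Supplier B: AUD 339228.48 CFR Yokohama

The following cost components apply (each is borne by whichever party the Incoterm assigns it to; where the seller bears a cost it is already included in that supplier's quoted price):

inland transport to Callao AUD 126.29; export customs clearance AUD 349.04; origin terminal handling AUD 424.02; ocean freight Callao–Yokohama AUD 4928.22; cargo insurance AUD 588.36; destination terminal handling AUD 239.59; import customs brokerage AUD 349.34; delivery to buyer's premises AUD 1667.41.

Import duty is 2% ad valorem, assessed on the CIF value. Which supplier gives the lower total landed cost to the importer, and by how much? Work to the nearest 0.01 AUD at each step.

Supplier A is cheaper by AUD 4629.07

Supplier A (CIF):
The CIF price already equals the CIF value: 335278.54
Import duty = 335278.54 × 2% = 6705.57
Buyer bears (A): 239.59 + 349.34 + 1667.41 = 2256.34
Landed cost (A) = invoice 335278.54 + 2256.34 + duty 6705.57 = 344240.45
Supplier B (CFR):
CIF value = CFR price + insurance = 339228.48 + 588.36 = 339816.84
Import duty = 339816.84 × 2% = 6796.34
Buyer bears (B): 588.36 + 239.59 + 349.34 + 1667.41 = 2844.70
Landed cost (B) = invoice 339228.48 + 2844.70 + duty 6796.34 = 348869.52
Difference = |344240.45 − 348869.52| = 4629.07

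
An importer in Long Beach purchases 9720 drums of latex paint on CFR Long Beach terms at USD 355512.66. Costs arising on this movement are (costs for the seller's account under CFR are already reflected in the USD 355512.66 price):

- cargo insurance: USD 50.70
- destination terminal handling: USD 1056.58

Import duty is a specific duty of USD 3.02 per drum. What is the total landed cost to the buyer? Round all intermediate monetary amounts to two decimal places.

Total landed cost: USD 385974.34

CFR: the seller pays costs through ocean freight to the destination port, but not insurance.
CIF value = CFR price + insurance = 355512.66 + 50.70 = 355563.36
Import duty = 9720 × 3.02 = 29354.40
Buyer bears: insurance 50.70 + destination terminal 1056.58 + duty 29354.40 = 30461.68
Landed cost = invoice 355512.66 + 30461.68 = 385974.34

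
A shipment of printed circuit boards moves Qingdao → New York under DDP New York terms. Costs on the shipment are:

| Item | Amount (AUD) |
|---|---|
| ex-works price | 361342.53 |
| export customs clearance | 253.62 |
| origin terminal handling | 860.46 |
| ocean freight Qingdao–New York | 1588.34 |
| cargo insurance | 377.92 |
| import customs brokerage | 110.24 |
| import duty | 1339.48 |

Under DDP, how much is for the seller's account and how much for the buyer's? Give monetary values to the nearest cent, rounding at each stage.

Seller: AUD 365872.59; buyer: AUD 0.00

DDP: the seller bears all costs including import duty.
Seller's account: goods 361342.53 + export clearance 253.62 + origin terminal 860.46 + freight 1588.34 + insurance 377.92 + brokerage 110.24 + duty 1339.48 = 365872.59
Buyer's account: 0.00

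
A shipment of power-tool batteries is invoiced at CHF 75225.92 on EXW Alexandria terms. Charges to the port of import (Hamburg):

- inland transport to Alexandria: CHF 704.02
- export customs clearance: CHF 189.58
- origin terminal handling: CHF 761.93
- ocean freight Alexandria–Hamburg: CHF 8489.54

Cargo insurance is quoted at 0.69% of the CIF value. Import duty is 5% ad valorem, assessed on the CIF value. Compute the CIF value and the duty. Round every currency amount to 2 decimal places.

CIF value: CHF 85964.14; import duty: CHF 4298.21

Let C be the CIF value. C = EXW price + pre-shipment costs + freight + 0.69% × C
C − 0.69% × C = 75225.92 + 704.02 + 189.58 + 761.93 + 8489.54
0.9931 × C = 85370.99
C = 85370.99 / 0.9931 = 85964.14
Insurance premium = 0.69% × 85964.14 = 593.15
Import duty = 85964.14 × 5% = 4298.21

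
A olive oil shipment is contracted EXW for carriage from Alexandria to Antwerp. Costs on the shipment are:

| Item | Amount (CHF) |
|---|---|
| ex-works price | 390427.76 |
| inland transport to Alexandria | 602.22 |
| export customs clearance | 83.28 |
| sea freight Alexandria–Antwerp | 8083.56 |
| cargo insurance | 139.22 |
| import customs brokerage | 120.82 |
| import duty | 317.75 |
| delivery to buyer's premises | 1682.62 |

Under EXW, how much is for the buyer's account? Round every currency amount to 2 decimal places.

EXW: the seller makes goods available at their premises; the buyer bears all onward costs.
Seller's account: goods 390427.76 = 390427.76
Buyer's account: inland to port 602.22 + export clearance 83.28 + freight 8083.56 + insurance 139.22 + brokerage 120.82 + duty 317.75 + delivery 1682.62 = 11029.47

Buyer's account: CHF 11029.47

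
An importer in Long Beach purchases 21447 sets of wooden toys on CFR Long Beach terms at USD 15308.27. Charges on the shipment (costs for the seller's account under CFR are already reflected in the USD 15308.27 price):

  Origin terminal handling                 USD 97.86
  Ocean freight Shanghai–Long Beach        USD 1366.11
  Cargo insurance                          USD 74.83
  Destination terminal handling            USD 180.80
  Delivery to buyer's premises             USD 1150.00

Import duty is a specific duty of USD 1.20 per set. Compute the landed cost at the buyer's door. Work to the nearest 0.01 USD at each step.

CFR: the seller pays costs through ocean freight to the destination port, but not insurance.
Already in the invoice (seller's account under CFR): origin terminal, freight — exclude.
CIF value = CFR price + insurance = 15308.27 + 74.83 = 15383.10
Import duty = 21447 × 1.20 = 25736.40
Buyer bears: insurance 74.83 + destination terminal 180.80 + delivery 1150.00 + duty 25736.40 = 27142.03
Landed cost = invoice 15308.27 + 27142.03 = 42450.30

Total landed cost: USD 42450.30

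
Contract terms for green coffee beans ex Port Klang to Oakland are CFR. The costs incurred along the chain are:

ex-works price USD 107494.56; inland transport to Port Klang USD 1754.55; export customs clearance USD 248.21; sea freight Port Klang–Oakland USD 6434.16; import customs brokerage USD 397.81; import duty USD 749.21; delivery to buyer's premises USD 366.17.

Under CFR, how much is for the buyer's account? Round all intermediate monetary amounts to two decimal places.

Buyer's account: USD 1513.19

CFR: the seller pays costs through ocean freight to the destination port, but not insurance.
Seller's account: goods 107494.56 + inland to port 1754.55 + export clearance 248.21 + freight 6434.16 = 115931.48
Buyer's account: brokerage 397.81 + duty 749.21 + delivery 366.17 = 1513.19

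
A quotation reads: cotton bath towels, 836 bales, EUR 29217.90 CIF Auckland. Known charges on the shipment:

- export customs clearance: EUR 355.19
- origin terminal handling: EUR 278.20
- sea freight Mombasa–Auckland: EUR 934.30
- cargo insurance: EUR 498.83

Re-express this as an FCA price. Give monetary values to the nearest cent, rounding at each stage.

Not relevant to the conversion: export clearance — on the seller under both CIF and FCA; already in the CIF price and stays in the FCA price.
From CIF to FCA, the seller no longer bears: origin terminal, freight, insurance.
FCA price = 29217.90 − 278.20 − 934.30 − 498.83 = 27506.57

FCA price: EUR 27506.57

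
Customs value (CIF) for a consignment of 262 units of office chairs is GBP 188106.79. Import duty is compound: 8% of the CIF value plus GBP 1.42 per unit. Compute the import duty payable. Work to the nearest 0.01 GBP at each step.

Ad valorem component: 188106.79 × 8% = 15048.54
Specific component: 262 × 1.42 = 372.04
Import duty = 15048.54 + 372.04 = 15420.58

Import duty: GBP 15420.58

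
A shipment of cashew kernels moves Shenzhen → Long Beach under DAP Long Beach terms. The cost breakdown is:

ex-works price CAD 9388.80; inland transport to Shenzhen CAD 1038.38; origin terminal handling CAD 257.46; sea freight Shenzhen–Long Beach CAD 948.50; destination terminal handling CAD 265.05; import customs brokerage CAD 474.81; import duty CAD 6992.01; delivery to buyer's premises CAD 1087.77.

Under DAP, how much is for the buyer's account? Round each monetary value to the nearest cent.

Buyer's account: CAD 7466.82

DAP: the seller bears all costs to the named destination except import duty and clearance.
Seller's account: goods 9388.80 + inland to port 1038.38 + origin terminal 257.46 + freight 948.50 + destination terminal 265.05 + delivery 1087.77 = 12985.96
Buyer's account: brokerage 474.81 + duty 6992.01 = 7466.82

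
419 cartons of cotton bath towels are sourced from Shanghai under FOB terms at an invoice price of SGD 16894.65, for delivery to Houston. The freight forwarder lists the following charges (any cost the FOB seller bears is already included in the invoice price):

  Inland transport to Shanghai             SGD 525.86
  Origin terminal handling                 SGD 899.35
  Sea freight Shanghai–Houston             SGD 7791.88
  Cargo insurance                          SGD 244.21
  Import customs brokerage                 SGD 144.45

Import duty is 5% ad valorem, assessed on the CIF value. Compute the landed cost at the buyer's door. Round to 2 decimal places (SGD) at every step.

FOB: the seller bears costs until goods are on board at the origin port; the buyer bears freight, insurance and all costs thereafter.
Already in the invoice (seller's account under FOB): inland to port, origin terminal — exclude.
CIF value = FOB price + freight + insurance = 16894.65 + 7791.88 + 244.21 = 24930.74
Import duty = 24930.74 × 5% = 1246.54
Buyer bears: freight 7791.88 + insurance 244.21 + brokerage 144.45 + duty 1246.54 = 9427.08
Landed cost = invoice 16894.65 + 9427.08 = 26321.73

Total landed cost: SGD 26321.73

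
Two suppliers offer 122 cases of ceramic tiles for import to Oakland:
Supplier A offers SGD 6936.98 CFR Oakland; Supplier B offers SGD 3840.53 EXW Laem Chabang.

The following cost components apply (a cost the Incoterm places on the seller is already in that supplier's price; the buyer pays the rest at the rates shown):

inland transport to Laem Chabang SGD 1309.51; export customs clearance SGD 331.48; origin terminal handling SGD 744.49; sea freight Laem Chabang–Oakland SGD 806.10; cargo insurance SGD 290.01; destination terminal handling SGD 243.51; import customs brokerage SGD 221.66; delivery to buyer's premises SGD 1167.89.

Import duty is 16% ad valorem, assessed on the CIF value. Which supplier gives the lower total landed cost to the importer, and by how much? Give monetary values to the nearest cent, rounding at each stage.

Supplier A is cheaper by SGD 110.35

Supplier A (CFR):
CIF value = CFR price + insurance = 6936.98 + 290.01 = 7226.99
Import duty = 7226.99 × 16% = 1156.32
Buyer bears (A): 290.01 + 243.51 + 221.66 + 1167.89 = 1923.07
Landed cost (A) = invoice 6936.98 + 1923.07 + duty 1156.32 = 10016.37
Supplier B (EXW):
CIF value = EXW price + inland to port + export clearance + origin terminal + freight + insurance = 3840.53 + 1309.51 + 331.48 + 744.49 + 806.10 + 290.01 = 7322.12
Import duty = 7322.12 × 16% = 1171.54
Buyer bears (B): 1309.51 + 331.48 + 744.49 + 806.10 + 290.01 + 243.51 + 221.66 + 1167.89 = 5114.65
Landed cost (B) = invoice 3840.53 + 5114.65 + duty 1171.54 = 10126.72
Difference = |10016.37 − 10126.72| = 110.35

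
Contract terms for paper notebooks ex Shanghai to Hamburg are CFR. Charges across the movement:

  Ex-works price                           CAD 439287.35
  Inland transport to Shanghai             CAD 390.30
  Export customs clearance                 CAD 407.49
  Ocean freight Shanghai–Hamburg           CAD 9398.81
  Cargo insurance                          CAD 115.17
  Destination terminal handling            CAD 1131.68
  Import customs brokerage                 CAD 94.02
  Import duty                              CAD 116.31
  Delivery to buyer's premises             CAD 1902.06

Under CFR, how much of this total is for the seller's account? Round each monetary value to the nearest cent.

Seller's account: CAD 449483.95

CFR: the seller pays costs through ocean freight to the destination port, but not insurance.
Seller's account: goods 439287.35 + inland to port 390.30 + export clearance 407.49 + freight 9398.81 = 449483.95
Buyer's account: insurance 115.17 + destination terminal 1131.68 + brokerage 94.02 + duty 116.31 + delivery 1902.06 = 3359.24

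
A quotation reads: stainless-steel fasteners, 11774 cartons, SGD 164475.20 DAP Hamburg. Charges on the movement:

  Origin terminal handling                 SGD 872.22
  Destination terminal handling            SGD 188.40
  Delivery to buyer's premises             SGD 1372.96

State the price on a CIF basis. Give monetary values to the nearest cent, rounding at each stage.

Not relevant to the conversion: origin terminal — on the seller under both DAP and CIF; already in the DAP price and stays in the CIF price.
From DAP to CIF, the seller no longer bears: destination terminal, delivery.
CIF price = 164475.20 − 188.40 − 1372.96 = 162913.84

CIF price: SGD 162913.84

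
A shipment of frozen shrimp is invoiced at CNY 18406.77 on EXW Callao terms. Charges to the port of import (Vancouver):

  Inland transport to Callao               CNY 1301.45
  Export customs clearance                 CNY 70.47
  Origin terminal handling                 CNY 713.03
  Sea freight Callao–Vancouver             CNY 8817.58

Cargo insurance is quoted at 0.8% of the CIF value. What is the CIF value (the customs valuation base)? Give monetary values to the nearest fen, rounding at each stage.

Let C be the CIF value. C = EXW price + pre-shipment costs + freight + 0.8% × C
C − 0.8% × C = 18406.77 + 1301.45 + 70.47 + 713.03 + 8817.58
0.992 × C = 29309.30
C = 29309.30 / 0.992 = 29545.67
Insurance premium = 0.8% × 29545.67 = 236.37

CIF value: CNY 29545.67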